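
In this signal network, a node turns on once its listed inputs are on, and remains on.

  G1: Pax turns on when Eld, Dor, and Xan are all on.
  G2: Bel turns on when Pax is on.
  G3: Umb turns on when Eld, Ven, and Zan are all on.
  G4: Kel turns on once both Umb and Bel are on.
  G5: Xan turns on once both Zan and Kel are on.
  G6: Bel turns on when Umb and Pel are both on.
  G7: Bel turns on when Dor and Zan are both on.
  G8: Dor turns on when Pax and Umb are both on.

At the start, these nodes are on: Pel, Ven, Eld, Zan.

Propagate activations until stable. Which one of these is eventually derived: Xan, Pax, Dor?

Eld, Ven, and Zan are on, so Umb turns on (G3).
G6: Umb and Pel on → Bel on.
G4: Umb and Bel on → Kel on.
G5: Zan and Kel on → Xan on.
Dor would need Pax and Umb (G8), but Pax never turns on. Pax would need Eld, Dor, and Xan (G1), but Dor never turns on.

Xan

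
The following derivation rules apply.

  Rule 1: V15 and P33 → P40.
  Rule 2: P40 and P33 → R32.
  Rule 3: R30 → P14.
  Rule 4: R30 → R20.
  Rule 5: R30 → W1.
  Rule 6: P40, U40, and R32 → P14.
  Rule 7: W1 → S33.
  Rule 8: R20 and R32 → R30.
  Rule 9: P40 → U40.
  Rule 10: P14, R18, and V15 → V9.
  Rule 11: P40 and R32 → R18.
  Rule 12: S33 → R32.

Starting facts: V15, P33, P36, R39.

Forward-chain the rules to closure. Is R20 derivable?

No

R20 would need R30 (Rule 4), but R30 is never established.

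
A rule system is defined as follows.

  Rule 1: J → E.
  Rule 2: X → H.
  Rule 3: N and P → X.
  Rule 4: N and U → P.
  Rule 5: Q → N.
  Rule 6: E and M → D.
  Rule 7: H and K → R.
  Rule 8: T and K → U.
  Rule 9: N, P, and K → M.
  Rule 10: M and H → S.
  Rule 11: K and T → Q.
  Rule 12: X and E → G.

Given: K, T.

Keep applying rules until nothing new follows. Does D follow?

No

D would need E and M (Rule 6), but E is never established.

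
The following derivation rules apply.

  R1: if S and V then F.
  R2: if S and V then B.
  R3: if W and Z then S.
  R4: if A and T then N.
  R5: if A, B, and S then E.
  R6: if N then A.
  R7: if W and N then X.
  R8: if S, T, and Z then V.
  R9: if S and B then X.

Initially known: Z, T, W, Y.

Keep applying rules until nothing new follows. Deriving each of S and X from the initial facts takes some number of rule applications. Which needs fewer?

S: W and Z hold, so S follows (R3). [1 rule application]
X: From W and Z, R3 gives S. From S, T, and Z, R8 gives V. S and V hold, so B follows (R2). From S and B, R9 gives X. [4 rule applications]
S needs fewer.

S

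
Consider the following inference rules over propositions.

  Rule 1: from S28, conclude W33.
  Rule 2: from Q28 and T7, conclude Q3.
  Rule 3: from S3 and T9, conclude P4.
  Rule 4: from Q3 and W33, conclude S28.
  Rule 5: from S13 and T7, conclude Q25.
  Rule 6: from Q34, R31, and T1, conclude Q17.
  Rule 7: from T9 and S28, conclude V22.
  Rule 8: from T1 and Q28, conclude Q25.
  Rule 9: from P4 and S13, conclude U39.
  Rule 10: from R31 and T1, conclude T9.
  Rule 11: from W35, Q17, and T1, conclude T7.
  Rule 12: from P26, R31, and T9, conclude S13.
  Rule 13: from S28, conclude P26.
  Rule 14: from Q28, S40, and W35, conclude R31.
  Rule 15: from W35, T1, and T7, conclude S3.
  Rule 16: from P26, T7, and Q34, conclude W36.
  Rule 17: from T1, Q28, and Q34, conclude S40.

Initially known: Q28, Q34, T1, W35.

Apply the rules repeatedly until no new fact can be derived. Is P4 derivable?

From T1, Q28, and Q34, Rule 17 gives S40.
Q28, S40, and W35 hold, so R31 follows (Rule 14).
Q34, R31, and T1 hold, so Q17 follows (Rule 6).
From R31 and T1, Rule 10 gives T9.
W35, Q17, and T1 hold, so T7 follows (Rule 11).
W35, T1, and T7 hold, so S3 follows (Rule 15).
From S3 and T9, Rule 3 gives P4.

Yes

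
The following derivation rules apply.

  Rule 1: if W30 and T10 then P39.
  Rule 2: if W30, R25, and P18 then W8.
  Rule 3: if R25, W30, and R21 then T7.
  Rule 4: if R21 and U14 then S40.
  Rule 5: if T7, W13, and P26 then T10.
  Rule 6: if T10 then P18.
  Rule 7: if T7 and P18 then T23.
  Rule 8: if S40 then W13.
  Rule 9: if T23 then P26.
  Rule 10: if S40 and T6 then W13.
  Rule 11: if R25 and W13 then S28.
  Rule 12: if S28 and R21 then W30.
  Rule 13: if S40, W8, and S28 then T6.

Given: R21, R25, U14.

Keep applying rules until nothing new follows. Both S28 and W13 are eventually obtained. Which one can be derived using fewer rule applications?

W13: From R21 and U14, Rule 4 gives S40. From S40, Rule 8 gives W13. [2 rule applications]
S28: From R21 and U14, Rule 4 gives S40. S40 holds, so W13 follows (Rule 8). From R25 and W13, Rule 11 gives S28. [3 rule applications]
W13 needs fewer.

W13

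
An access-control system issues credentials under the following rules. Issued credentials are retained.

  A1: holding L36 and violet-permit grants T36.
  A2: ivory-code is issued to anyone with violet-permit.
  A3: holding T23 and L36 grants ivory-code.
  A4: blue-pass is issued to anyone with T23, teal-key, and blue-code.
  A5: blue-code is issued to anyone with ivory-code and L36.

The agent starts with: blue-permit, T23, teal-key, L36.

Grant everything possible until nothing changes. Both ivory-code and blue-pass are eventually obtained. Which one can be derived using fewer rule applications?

ivory-code: Holding T23 and L36 grants ivory-code (A3). [1 rule application]
blue-pass: Holding T23 and L36 grants ivory-code (A3). Holding ivory-code and L36 grants blue-code (A5). Holding T23, teal-key, and blue-code grants blue-pass (A4). [3 rule applications]
ivory-code needs fewer.

ivory-code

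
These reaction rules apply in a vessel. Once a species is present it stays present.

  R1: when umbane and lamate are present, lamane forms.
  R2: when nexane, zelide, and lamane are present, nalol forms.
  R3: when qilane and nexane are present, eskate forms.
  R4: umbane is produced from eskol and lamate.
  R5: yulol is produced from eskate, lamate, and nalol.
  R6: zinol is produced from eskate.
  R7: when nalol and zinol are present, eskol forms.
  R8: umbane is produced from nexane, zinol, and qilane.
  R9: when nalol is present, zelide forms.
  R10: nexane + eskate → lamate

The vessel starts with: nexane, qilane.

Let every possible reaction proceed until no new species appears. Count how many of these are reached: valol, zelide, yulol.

No rule produces valol, and it is not given.
zelide would need nalol (R9), but nalol never forms.
yulol would need eskate, lamate, and nalol (R5), but nalol never forms.
None of the 3 are reached.

0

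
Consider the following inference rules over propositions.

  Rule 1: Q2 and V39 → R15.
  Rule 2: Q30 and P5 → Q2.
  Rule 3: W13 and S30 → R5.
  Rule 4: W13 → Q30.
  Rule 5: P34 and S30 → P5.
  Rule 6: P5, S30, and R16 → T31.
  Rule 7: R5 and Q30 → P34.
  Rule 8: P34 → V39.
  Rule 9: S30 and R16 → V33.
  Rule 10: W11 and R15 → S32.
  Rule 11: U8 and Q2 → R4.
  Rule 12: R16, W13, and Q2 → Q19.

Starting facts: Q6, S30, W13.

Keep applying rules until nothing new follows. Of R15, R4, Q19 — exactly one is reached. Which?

R15

From W13 and S30, Rule 3 gives R5.
W13 holds, so Q30 follows (Rule 4).
From R5 and Q30, Rule 7 gives P34.
From P34, Rule 8 gives V39.
From P34 and S30, Rule 5 gives P5.
Q30 and P5 hold, so Q2 follows (Rule 2).
From Q2 and V39, Rule 1 gives R15.
Q19 would need R16, W13, and Q2 (Rule 12), but R16 is never established. R4 would need U8 and Q2 (Rule 11), but U8 is never established.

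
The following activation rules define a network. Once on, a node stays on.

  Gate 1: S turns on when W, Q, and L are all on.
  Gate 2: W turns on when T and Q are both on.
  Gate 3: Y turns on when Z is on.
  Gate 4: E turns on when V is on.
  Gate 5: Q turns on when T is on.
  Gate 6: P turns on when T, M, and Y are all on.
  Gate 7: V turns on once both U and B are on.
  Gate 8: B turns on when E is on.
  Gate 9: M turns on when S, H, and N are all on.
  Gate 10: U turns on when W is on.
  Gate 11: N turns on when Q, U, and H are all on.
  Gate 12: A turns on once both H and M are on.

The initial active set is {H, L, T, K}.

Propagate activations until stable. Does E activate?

E would need V (Gate 4), but V never turns on.

No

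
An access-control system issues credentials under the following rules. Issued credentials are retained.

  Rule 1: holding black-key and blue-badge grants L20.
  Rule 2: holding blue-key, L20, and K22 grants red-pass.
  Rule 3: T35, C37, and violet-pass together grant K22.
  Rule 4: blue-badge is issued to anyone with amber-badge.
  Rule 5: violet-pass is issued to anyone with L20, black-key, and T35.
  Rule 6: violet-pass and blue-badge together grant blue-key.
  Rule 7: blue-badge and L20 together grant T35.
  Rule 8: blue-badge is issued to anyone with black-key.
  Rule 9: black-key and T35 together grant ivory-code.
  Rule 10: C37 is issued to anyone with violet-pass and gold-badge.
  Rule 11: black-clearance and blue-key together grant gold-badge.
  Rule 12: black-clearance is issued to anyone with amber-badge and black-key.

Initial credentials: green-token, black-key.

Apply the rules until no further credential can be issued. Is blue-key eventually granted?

Holding black-key grants blue-badge (Rule 8).
Holding black-key and blue-badge grants L20 (Rule 1).
Holding blue-badge and L20 grants T35 (Rule 7).
Holding L20, black-key, and T35 grants violet-pass (Rule 5).
Holding violet-pass and blue-badge grants blue-key (Rule 6).

Yes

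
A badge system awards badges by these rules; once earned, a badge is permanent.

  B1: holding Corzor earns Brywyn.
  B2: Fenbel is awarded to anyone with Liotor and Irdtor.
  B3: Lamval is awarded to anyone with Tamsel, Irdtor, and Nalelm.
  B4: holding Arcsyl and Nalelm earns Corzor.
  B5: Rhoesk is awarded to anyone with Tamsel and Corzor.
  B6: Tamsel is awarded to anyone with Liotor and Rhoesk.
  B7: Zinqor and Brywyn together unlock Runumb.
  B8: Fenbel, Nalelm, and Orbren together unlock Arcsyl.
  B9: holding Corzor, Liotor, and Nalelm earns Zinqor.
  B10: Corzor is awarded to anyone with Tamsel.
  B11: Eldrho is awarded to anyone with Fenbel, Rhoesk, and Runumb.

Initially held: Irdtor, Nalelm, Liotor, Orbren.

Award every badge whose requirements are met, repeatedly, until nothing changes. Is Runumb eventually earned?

With Liotor and Irdtor, Fenbel is earned (B2).
With Fenbel, Nalelm, and Orbren, Arcsyl is earned (B8).
With Arcsyl and Nalelm, Corzor is earned (B4).
With Corzor, Liotor, and Nalelm, Zinqor is earned (B9).
With Corzor, Brywyn is earned (B1).
With Zinqor and Brywyn, Runumb is earned (B7).

Yes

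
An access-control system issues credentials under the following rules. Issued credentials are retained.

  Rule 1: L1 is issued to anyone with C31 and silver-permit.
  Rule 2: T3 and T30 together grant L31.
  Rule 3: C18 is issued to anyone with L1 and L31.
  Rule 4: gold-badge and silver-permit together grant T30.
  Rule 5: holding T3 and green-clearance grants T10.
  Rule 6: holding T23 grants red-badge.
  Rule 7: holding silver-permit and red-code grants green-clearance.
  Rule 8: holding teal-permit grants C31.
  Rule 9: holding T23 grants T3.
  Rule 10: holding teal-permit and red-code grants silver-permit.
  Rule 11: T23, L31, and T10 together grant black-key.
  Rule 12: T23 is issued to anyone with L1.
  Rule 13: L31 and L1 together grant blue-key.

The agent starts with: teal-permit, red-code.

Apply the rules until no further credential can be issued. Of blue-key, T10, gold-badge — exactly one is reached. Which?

Holding teal-permit and red-code grants silver-permit (Rule 10).
Holding teal-permit grants C31 (Rule 8).
Holding C31 and silver-permit grants L1 (Rule 1).
Holding silver-permit and red-code grants green-clearance (Rule 7).
Holding L1 grants T23 (Rule 12).
Holding T23 grants T3 (Rule 9).
Holding T3 and green-clearance grants T10 (Rule 5).
blue-key would need L31 and L1 (Rule 13), but L31 is never granted. No rule produces gold-badge, and it is not given.

T10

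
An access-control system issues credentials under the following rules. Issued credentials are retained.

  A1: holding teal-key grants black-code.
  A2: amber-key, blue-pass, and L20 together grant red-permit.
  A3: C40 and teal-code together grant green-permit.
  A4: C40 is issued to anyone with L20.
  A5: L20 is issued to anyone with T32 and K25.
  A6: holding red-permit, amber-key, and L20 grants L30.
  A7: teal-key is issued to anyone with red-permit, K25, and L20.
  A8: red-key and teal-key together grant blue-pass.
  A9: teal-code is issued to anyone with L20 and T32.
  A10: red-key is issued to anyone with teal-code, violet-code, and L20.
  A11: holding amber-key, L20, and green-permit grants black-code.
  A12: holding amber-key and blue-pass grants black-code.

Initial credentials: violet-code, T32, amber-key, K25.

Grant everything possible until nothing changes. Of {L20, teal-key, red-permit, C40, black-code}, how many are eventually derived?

Holding T32 and K25 grants L20 (A5).
Holding L20 grants C40 (A4).
Holding L20 and T32 grants teal-code (A9).
Holding C40 and teal-code grants green-permit (A3).
Holding amber-key, L20, and green-permit grants black-code (A11).
L20: reached.
teal-key would need red-permit, K25, and L20 (A7), but red-permit is never granted.
red-permit would need amber-key, blue-pass, and L20 (A2), but blue-pass is never granted.
C40: reached.
black-code: reached.
Reached: L20, C40, and black-code — 3 of the 5.

3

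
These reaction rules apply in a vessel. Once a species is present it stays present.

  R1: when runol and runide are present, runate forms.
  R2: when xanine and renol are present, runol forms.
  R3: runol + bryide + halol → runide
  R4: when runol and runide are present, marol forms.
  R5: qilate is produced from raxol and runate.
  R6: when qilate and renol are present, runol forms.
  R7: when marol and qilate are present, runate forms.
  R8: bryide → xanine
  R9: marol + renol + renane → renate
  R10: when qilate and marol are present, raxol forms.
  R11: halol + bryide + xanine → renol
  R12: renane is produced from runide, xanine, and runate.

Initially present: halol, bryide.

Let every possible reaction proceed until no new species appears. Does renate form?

Yes

bryide present → xanine forms (R8).
halol, bryide, and xanine present → renol forms (R11).
xanine and renol present → runol forms (R2).
runol, bryide, and halol present → runide forms (R3).
runol and runide present → runate forms (R1).
runol and runide present → marol forms (R4).
runide, xanine, and runate present → renane forms (R12).
marol, renol, and renane present → renate forms (R9).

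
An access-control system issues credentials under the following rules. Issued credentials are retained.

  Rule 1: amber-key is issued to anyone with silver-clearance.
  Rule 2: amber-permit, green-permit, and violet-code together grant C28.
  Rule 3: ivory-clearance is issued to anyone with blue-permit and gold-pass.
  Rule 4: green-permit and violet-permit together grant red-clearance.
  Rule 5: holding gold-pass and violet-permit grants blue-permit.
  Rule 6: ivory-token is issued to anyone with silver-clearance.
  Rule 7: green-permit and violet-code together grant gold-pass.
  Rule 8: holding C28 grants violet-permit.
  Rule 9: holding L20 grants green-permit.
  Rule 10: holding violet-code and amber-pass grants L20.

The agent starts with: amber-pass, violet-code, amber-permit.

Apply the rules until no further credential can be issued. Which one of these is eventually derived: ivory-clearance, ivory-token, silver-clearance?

ivory-clearance

Holding violet-code and amber-pass grants L20 (Rule 10).
Holding L20 grants green-permit (Rule 9).
Holding amber-permit, green-permit, and violet-code grants C28 (Rule 2).
Holding green-permit and violet-code grants gold-pass (Rule 7).
Holding C28 grants violet-permit (Rule 8).
Holding gold-pass and violet-permit grants blue-permit (Rule 5).
Holding blue-permit and gold-pass grants ivory-clearance (Rule 3).
No rule produces silver-clearance, and it is not given. ivory-token would need silver-clearance (Rule 6), but silver-clearance is never granted.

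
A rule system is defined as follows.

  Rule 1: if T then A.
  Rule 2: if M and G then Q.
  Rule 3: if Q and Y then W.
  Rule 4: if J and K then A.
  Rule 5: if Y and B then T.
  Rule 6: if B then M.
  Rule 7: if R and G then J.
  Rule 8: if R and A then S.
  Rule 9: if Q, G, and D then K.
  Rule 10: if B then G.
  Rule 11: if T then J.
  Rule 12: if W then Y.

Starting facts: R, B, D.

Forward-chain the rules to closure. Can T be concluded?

No

T would need Y and B (Rule 5), but Y is never established.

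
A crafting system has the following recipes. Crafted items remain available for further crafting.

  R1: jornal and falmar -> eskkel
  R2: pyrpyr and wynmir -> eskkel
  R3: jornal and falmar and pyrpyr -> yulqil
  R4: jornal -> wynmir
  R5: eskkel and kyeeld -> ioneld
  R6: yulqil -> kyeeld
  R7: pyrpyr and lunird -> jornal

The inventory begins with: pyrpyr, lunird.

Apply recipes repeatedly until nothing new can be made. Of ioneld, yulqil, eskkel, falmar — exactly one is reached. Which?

eskkel

Using R7, pyrpyr and lunird make jornal.
Using R4, jornal makes wynmir.
pyrpyr and wynmir -> eskkel (R2).
yulqil would need jornal, falmar, and pyrpyr (R3), but falmar is never obtained. ioneld would need eskkel and kyeeld (R5), but kyeeld is never obtained. No rule produces falmar, and it is not given.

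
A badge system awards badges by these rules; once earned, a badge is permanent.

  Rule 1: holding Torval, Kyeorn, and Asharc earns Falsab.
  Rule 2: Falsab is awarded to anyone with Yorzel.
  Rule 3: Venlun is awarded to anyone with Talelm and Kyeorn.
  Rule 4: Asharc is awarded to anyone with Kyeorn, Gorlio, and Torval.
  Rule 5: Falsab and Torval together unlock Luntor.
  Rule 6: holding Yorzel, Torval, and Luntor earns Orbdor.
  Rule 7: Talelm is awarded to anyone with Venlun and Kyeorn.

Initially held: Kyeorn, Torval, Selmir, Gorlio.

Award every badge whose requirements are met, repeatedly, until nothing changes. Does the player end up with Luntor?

Yes

With Kyeorn, Gorlio, and Torval, Asharc is earned (Rule 4).
With Torval, Kyeorn, and Asharc, Falsab is earned (Rule 1).
With Falsab and Torval, Luntor is earned (Rule 5).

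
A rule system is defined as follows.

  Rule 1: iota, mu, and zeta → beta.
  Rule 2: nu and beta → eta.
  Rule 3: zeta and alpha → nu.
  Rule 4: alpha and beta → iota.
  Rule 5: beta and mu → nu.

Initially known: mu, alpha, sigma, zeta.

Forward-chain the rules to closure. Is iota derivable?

No

iota would need alpha and beta (Rule 4), but beta is never established.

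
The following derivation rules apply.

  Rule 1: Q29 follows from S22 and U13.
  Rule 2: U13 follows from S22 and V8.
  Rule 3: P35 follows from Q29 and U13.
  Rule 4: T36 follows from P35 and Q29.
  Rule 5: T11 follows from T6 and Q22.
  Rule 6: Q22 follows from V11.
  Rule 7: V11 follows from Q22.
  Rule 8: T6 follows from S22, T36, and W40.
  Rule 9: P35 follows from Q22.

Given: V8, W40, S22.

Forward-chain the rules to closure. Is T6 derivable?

From S22 and V8, Rule 2 gives U13.
From S22 and U13, Rule 1 gives Q29.
From Q29 and U13, Rule 3 gives P35.
From P35 and Q29, Rule 4 gives T36.
From S22, T36, and W40, Rule 8 gives T6.

Yes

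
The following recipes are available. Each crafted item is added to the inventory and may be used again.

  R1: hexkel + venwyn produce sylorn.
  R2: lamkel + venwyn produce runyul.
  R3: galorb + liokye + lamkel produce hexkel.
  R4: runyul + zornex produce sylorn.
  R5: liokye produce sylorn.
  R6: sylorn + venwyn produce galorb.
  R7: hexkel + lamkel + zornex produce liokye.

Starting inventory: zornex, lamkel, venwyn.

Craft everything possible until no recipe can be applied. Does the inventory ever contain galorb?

lamkel + venwyn → runyul (R2).
Using R4, runyul and zornex make sylorn.
sylorn + venwyn → galorb (R6).

Yes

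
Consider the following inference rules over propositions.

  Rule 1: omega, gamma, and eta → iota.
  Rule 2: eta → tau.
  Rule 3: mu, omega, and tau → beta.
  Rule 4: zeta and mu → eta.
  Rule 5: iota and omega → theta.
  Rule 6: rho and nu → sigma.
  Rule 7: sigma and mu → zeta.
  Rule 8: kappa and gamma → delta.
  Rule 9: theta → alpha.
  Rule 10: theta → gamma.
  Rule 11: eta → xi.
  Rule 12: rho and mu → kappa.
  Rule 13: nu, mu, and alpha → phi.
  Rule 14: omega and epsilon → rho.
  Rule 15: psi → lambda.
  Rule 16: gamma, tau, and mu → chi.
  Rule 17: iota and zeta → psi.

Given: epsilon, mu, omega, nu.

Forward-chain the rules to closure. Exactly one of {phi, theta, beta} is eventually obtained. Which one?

beta

From omega and epsilon, Rule 14 gives rho.
From rho and nu, Rule 6 gives sigma.
From sigma and mu, Rule 7 gives zeta.
zeta and mu hold, so eta follows (Rule 4).
From eta, Rule 2 gives tau.
From mu, omega, and tau, Rule 3 gives beta.
theta would need iota and omega (Rule 5), but iota is never established. phi would need nu, mu, and alpha (Rule 13), but alpha is never established.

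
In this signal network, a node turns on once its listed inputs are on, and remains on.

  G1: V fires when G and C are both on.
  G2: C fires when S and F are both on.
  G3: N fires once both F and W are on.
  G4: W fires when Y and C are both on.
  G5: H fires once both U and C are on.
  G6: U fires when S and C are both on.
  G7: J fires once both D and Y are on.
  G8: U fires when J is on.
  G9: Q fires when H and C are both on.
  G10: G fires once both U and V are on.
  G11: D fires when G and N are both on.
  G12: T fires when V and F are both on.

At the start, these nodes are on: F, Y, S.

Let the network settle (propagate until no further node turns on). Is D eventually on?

D would need G and N (G11), but G never turns on.

No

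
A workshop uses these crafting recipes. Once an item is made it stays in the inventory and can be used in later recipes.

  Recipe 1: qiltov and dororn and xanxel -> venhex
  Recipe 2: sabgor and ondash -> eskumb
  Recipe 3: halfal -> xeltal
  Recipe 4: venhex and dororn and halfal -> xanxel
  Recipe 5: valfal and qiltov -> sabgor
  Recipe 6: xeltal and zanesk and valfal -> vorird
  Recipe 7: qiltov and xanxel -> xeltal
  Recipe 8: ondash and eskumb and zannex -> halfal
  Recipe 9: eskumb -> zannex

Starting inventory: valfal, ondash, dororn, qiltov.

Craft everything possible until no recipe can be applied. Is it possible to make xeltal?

Yes

valfal and qiltov -> sabgor (Recipe 5).
sabgor and ondash -> eskumb (Recipe 2).
eskumb -> zannex (Recipe 9).
Using Recipe 8, ondash, eskumb, and zannex make halfal.
Using Recipe 3, halfal makes xeltal.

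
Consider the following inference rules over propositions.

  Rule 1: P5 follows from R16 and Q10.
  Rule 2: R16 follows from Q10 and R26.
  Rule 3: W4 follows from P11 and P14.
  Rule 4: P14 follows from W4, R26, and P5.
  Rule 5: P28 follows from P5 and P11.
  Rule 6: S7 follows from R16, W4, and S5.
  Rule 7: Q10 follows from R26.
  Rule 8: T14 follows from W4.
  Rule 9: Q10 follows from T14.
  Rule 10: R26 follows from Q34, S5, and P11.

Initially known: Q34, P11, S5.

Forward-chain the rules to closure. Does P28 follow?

Yes

Q34, S5, and P11 hold, so R26 follows (Rule 10).
R26 holds, so Q10 follows (Rule 7).
Q10 and R26 hold, so R16 follows (Rule 2).
R16 and Q10 hold, so P5 follows (Rule 1).
P5 and P11 hold, so P28 follows (Rule 5).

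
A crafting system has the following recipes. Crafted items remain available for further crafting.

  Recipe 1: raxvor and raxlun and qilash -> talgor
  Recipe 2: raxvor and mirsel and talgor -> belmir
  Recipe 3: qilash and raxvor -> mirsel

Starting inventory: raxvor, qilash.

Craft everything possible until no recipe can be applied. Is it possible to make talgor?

talgor would need raxvor, raxlun, and qilash (Recipe 1), but raxlun is never obtained.

No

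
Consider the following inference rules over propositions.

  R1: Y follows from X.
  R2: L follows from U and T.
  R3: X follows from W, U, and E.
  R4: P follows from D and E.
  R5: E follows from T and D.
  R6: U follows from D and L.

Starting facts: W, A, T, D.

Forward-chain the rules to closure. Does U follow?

No

U would need D and L (R6), but L is never established.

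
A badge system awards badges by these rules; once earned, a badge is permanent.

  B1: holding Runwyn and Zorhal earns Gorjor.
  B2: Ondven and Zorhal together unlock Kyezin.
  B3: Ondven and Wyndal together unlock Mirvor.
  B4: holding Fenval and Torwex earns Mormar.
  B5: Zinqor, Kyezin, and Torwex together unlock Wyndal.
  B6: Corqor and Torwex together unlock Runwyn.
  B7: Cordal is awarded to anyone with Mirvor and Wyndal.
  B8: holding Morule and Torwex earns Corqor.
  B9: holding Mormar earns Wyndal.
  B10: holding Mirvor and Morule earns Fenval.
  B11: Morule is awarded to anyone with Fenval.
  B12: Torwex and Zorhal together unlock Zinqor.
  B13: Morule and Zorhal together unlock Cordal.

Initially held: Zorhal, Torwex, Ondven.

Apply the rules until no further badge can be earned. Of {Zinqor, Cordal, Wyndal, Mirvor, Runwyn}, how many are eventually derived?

With Ondven and Zorhal, Kyezin is earned (B2).
With Torwex and Zorhal, Zinqor is earned (B12).
With Zinqor, Kyezin, and Torwex, Wyndal is earned (B5).
With Ondven and Wyndal, Mirvor is earned (B3).
With Mirvor and Wyndal, Cordal is earned (B7).
Zinqor: reached.
Cordal: reached.
Wyndal: reached.
Mirvor: reached.
Runwyn would need Corqor and Torwex (B6), but Corqor is never earned.
Reached: Zinqor, Cordal, Wyndal, and Mirvor — 4 of the 5.

4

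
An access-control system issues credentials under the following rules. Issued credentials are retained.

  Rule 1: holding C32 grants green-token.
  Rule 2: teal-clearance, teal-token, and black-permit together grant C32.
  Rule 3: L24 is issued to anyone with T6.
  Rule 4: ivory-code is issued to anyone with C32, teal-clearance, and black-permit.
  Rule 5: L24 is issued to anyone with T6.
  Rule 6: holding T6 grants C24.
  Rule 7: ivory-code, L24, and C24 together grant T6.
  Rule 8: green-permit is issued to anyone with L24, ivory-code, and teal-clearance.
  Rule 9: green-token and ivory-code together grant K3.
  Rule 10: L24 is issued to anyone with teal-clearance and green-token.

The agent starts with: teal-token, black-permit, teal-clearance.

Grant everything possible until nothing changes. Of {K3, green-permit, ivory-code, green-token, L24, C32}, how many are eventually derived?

Holding teal-clearance, teal-token, and black-permit grants C32 (Rule 2).
Holding C32 grants green-token (Rule 1).
Holding C32, teal-clearance, and black-permit grants ivory-code (Rule 4).
Holding teal-clearance and green-token grants L24 (Rule 10).
Holding green-token and ivory-code grants K3 (Rule 9).
Holding L24, ivory-code, and teal-clearance grants green-permit (Rule 8).
K3: reached.
green-permit: reached.
ivory-code: reached.
green-token: reached.
L24: reached.
C32: reached.
All 6 are reached.

6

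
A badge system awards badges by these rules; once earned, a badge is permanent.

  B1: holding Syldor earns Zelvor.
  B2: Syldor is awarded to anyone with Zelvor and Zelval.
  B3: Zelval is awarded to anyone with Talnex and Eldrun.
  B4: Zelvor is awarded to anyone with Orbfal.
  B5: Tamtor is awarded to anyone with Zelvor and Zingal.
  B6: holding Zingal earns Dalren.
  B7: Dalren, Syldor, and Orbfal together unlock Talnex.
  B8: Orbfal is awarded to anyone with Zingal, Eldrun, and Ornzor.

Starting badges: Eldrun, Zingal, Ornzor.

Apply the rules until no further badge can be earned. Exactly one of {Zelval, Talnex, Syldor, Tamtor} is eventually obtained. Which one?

With Zingal, Eldrun, and Ornzor, Orbfal is earned (B8).
With Orbfal, Zelvor is earned (B4).
With Zelvor and Zingal, Tamtor is earned (B5).
Syldor would need Zelvor and Zelval (B2), but Zelval is never earned. Talnex would need Dalren, Syldor, and Orbfal (B7), but Syldor is never earned. Zelval would need Talnex and Eldrun (B3), but Talnex is never earned.

Tamtor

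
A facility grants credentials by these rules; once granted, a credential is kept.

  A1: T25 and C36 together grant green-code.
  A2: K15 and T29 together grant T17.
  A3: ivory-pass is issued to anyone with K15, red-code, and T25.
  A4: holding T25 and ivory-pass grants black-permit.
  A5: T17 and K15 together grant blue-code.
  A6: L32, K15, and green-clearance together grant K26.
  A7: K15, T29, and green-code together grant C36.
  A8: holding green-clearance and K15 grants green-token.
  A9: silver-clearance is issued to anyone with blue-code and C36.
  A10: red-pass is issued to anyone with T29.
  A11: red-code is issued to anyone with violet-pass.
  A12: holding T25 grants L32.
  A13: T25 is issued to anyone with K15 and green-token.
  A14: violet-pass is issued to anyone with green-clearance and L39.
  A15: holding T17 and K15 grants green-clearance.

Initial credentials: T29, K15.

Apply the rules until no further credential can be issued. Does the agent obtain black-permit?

black-permit would need T25 and ivory-pass (A4), but ivory-pass is never granted.

No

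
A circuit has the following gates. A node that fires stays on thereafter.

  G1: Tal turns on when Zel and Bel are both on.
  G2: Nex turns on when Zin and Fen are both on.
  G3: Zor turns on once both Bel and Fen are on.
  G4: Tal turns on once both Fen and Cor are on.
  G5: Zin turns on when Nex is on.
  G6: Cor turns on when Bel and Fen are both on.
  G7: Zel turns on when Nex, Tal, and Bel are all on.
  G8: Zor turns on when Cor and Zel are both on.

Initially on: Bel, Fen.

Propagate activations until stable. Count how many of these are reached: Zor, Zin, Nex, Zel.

1

G3: Bel and Fen on → Zor on.
Zor: reached.
Zin would need Nex (G5), but Nex never turns on.
Nex would need Zin and Fen (G2), but Zin never turns on.
Zel would need Nex, Tal, and Bel (G7), but Nex never turns on.
Reached: Zor — 1 of the 4.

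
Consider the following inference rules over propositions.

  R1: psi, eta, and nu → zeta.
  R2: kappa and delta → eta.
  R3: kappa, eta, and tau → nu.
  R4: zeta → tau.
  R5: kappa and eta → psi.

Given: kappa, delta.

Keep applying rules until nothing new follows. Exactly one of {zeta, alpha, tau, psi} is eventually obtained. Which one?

From kappa and delta, R2 gives eta.
From kappa and eta, R5 gives psi.
zeta would need psi, eta, and nu (R1), but nu is never established. No rule produces alpha, and it is not given. tau would need zeta (R4), but zeta is never established.

psi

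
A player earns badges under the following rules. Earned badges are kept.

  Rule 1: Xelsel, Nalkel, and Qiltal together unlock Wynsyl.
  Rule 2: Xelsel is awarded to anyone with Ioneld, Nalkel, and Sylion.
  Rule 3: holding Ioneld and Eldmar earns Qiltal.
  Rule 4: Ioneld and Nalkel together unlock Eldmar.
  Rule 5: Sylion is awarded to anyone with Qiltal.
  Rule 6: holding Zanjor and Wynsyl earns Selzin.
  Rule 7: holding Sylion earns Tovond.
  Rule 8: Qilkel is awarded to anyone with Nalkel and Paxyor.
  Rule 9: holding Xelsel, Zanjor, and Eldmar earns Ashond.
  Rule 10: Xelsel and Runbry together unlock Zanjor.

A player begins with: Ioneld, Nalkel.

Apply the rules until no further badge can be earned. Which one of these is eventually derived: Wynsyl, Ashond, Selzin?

Wynsyl

With Ioneld and Nalkel, Eldmar is earned (Rule 4).
With Ioneld and Eldmar, Qiltal is earned (Rule 3).
With Qiltal, Sylion is earned (Rule 5).
With Ioneld, Nalkel, and Sylion, Xelsel is earned (Rule 2).
With Xelsel, Nalkel, and Qiltal, Wynsyl is earned (Rule 1).
Ashond would need Xelsel, Zanjor, and Eldmar (Rule 9), but Zanjor is never earned. Selzin would need Zanjor and Wynsyl (Rule 6), but Zanjor is never earned.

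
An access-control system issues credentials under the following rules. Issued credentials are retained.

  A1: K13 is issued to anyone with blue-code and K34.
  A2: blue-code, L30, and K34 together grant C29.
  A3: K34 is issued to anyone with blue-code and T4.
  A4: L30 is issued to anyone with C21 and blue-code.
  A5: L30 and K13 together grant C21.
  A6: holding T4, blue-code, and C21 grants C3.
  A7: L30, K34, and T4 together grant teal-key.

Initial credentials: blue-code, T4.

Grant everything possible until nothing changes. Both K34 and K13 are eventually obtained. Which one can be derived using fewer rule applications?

K34

K34: Holding blue-code and T4 grants K34 (A3). [1 rule application]
K13: Holding blue-code and T4 grants K34 (A3). Holding blue-code and K34 grants K13 (A1). [2 rule applications]
K34 needs fewer.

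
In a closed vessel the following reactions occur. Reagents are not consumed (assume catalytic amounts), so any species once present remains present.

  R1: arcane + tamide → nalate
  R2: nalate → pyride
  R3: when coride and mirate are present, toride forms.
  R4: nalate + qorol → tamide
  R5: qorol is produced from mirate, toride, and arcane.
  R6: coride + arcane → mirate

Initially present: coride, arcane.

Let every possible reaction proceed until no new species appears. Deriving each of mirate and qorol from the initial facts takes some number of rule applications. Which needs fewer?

mirate: coride and arcane present → mirate forms (R6). [1 rule application]
qorol: coride and arcane present → mirate forms (R6). coride and mirate present → toride forms (R3). mirate, toride, and arcane present → qorol forms (R5). [3 rule applications]
mirate needs fewer.

mirate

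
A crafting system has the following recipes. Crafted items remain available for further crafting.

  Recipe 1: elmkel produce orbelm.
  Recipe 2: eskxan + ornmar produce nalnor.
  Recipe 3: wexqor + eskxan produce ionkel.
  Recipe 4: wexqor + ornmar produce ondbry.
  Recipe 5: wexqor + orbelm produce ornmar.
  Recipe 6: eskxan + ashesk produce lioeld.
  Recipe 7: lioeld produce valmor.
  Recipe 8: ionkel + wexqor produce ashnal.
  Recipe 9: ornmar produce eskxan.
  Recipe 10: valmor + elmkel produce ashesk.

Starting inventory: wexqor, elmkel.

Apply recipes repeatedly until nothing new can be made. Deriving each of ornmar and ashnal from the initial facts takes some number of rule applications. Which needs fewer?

ornmar

ornmar: elmkel → orbelm (Recipe 1). Using Recipe 5, wexqor and orbelm make ornmar. [2 rule applications]
ashnal: elmkel → orbelm (Recipe 1). Using Recipe 5, wexqor and orbelm make ornmar. ornmar → eskxan (Recipe 9). Using Recipe 3, wexqor and eskxan make ionkel. ionkel + wexqor → ashnal (Recipe 8). [5 rule applications]
ornmar needs fewer.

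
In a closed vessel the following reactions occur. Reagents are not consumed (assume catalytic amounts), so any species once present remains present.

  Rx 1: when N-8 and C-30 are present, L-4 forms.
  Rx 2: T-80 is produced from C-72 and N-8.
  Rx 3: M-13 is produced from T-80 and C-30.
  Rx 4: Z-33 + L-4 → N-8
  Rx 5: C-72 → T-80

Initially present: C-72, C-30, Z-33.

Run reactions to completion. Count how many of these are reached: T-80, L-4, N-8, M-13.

C-72 present → T-80 forms (Rx 5).
T-80 and C-30 present → M-13 forms (Rx 3).
T-80: reached.
L-4 would need N-8 and C-30 (Rx 1), but N-8 never forms.
N-8 would need Z-33 and L-4 (Rx 4), but L-4 never forms.
M-13: reached.
Reached: T-80 and M-13 — 2 of the 4.

2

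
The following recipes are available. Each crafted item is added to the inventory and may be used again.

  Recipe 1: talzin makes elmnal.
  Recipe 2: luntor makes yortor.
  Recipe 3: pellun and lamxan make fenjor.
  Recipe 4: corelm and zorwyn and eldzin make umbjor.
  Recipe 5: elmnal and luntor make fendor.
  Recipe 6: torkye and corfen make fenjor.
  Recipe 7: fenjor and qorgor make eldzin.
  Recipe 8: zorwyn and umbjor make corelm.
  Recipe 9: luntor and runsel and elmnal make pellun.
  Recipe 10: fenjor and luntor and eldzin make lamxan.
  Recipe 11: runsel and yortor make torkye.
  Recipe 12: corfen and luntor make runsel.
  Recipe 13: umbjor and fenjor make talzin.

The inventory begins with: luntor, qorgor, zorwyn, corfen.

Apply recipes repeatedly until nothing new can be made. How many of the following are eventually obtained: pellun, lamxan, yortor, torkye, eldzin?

4

corfen and luntor → runsel (Recipe 12).
Using Recipe 2, luntor makes yortor.
runsel and yortor → torkye (Recipe 11).
torkye and corfen → fenjor (Recipe 6).
fenjor and qorgor → eldzin (Recipe 7).
fenjor and luntor and eldzin → lamxan (Recipe 10).
pellun would need luntor, runsel, and elmnal (Recipe 9), but elmnal is never obtained.
lamxan: reached.
yortor: reached.
torkye: reached.
eldzin: reached.
Reached: lamxan, yortor, torkye, and eldzin — 4 of the 5.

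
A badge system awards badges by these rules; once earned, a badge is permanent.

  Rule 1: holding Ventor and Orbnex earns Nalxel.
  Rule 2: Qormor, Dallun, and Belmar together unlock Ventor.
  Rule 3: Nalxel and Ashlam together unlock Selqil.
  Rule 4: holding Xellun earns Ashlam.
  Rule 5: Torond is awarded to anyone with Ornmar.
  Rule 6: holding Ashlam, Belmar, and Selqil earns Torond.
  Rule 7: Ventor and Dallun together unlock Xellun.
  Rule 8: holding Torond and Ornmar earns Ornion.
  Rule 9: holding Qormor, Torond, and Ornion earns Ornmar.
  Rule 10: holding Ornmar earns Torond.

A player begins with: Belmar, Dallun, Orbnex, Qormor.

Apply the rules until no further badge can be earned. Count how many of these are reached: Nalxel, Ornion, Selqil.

With Qormor, Dallun, and Belmar, Ventor is earned (Rule 2).
With Ventor and Orbnex, Nalxel is earned (Rule 1).
With Ventor and Dallun, Xellun is earned (Rule 7).
With Xellun, Ashlam is earned (Rule 4).
With Nalxel and Ashlam, Selqil is earned (Rule 3).
Nalxel: reached.
Ornion would need Torond and Ornmar (Rule 8), but Ornmar is never earned.
Selqil: reached.
Reached: Nalxel and Selqil — 2 of the 3.

2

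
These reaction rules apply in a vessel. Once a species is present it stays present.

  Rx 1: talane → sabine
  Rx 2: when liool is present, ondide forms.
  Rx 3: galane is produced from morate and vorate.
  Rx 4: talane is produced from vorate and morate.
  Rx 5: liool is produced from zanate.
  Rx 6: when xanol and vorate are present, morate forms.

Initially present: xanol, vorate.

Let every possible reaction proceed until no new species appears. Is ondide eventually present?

ondide would need liool (Rx 2), but liool never forms.

No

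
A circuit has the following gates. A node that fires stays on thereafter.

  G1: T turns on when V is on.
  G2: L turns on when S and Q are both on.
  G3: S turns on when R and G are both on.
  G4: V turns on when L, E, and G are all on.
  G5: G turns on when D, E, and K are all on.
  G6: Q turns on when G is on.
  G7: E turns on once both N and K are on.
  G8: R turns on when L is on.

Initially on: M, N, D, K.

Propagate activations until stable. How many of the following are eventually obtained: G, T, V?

1

G7: N and K on → E on.
D, E, and K are on, so G turns on (G5).
G: reached.
T would need V (G1), but V never turns on.
V would need L, E, and G (G4), but L never turns on.
Reached: G — 1 of the 3.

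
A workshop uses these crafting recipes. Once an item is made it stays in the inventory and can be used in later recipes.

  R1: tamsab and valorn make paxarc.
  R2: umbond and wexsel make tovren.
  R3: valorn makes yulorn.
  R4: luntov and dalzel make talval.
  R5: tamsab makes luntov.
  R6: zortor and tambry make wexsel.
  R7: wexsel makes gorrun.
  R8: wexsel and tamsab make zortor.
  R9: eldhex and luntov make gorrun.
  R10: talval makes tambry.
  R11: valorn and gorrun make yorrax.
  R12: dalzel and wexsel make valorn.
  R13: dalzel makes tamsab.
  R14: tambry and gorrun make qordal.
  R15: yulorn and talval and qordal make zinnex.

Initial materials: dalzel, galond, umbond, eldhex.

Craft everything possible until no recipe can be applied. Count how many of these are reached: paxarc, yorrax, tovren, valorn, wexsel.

paxarc would need tamsab and valorn (R1), but valorn is never obtained.
yorrax would need valorn and gorrun (R11), but valorn is never obtained.
tovren would need umbond and wexsel (R2), but wexsel is never obtained.
valorn would need dalzel and wexsel (R12), but wexsel is never obtained.
wexsel would need zortor and tambry (R6), but zortor is never obtained.
None of the 5 are reached.

0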